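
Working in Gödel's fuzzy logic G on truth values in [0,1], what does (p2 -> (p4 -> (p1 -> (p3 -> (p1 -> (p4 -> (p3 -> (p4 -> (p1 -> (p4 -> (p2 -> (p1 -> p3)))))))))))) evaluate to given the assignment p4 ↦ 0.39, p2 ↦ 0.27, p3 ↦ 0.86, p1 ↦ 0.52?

(p1 -> p3): 0.52 ≤ 0.86, so result = 1
(p2 -> (p1 -> p3)): 0.27 ≤ 1, so result = 1
(p4 -> (p2 -> (p1 -> p3))): 0.39 ≤ 1, so result = 1
(p1 -> (p4 -> (p2 -> (p1 -> p3)))): 0.52 ≤ 1, so result = 1
(p4 -> (p1 -> (p4 -> (p2 -> (p1 -> p3))))): 0.39 ≤ 1, so result = 1
(p3 -> (p4 -> (p1 -> (p4 -> (p2 -> (p1 -> p3)))))): 0.86 ≤ 1, so result = 1
(p4 -> (p3 -> (p4 -> (p1 -> (p4 -> (p2 -> (p1 -> p3))))))): 0.39 ≤ 1, so result = 1
(p1 -> (p4 -> (p3 -> (p4 -> (p1 -> (p4 -> (p2 -> (p1 -> p3)))))))): 0.52 ≤ 1, so result = 1
(p3 -> (p1 -> (p4 -> (p3 -> (p4 -> (p1 -> (p4 -> (p2 -> (p1 -> p3))))))))): 0.86 ≤ 1, so result = 1
(p1 -> (p3 -> (p1 -> (p4 -> (p3 -> (p4 -> (p1 -> (p4 -> (p2 -> (p1 -> p3)))))))))): 0.52 ≤ 1, so result = 1
(p4 -> (p1 -> (p3 -> (p1 -> (p4 -> (p3 -> (p4 -> (p1 -> (p4 -> (p2 -> (p1 -> p3))))))))))): 0.39 ≤ 1, so result = 1
(p2 -> (p4 -> (p1 -> (p3 -> (p1 -> (p4 -> (p3 -> (p4 -> (p1 -> (p4 -> (p2 -> (p1 -> p3)))))))))))): 0.27 ≤ 1, so result = 1

1.00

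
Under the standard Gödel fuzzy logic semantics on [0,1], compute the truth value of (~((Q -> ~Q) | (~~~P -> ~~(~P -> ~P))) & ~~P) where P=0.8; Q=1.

0.00

~Q: Gödel ¬ of 1 = 0 (operand ≠ 0)
(Q -> ~Q): 1 > 0, so result = 0
~P: Gödel ¬ of 0.8 = 0 (operand ≠ 0)
~~P: Gödel ¬ of 0 = 1 (operand is 0)
~~~P: Gödel ¬ of 1 = 0 (operand ≠ 0)
~P: Gödel ¬ of 0.8 = 0 (operand ≠ 0)
~P: Gödel ¬ of 0.8 = 0 (operand ≠ 0)
(~P -> ~P): 0 ≤ 0, so result = 1
~(~P -> ~P): Gödel ¬ of 1 = 0 (operand ≠ 0)
~~(~P -> ~P): Gödel ¬ of 0 = 1 (operand is 0)
(~~~P -> ~~(~P -> ~P)): 0 ≤ 1, so result = 1
((Q -> ~Q) | (~~~P -> ~~(~P -> ~P))) = max(0, 1) = 1
~((Q -> ~Q) | (~~~P -> ~~(~P -> ~P))): Gödel ¬ of 1 = 0 (operand ≠ 0)
~P: Gödel ¬ of 0.8 = 0 (operand ≠ 0)
~~P: Gödel ¬ of 0 = 1 (operand is 0)
(~((Q -> ~Q) | (~~~P -> ~~(~P -> ~P))) & ~~P) = min(0, 1) = 0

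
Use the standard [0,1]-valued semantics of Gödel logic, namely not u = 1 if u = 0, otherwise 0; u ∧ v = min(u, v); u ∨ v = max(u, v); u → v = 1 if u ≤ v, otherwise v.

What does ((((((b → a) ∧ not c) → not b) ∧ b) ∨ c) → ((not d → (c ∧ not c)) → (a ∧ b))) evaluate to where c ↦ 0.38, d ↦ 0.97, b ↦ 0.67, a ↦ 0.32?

(b → a): 0.67 > 0.32, so result = 0.32
not c: Gödel ¬ of 0.38 = 0 (operand ≠ 0)
((b → a) ∧ not c) = min(0.32, 0) = 0
not b: Gödel ¬ of 0.67 = 0 (operand ≠ 0)
(((b → a) ∧ not c) → not b): 0 ≤ 0, so result = 1
((((b → a) ∧ not c) → not b) ∧ b) = min(1, 0.67) = 0.67
(((((b → a) ∧ not c) → not b) ∧ b) ∨ c) = max(0.67, 0.38) = 0.67
not d: Gödel ¬ of 0.97 = 0 (operand ≠ 0)
not c: Gödel ¬ of 0.38 = 0 (operand ≠ 0)
(c ∧ not c) = min(0.38, 0) = 0
(not d → (c ∧ not c)): 0 ≤ 0, so result = 1
(a ∧ b) = min(0.32, 0.67) = 0.32
((not d → (c ∧ not c)) → (a ∧ b)): 1 > 0.32, so result = 0.32
((((((b → a) ∧ not c) → not b) ∧ b) ∨ c) → ((not d → (c ∧ not c)) → (a ∧ b))): 0.67 > 0.32, so result = 0.32

0.32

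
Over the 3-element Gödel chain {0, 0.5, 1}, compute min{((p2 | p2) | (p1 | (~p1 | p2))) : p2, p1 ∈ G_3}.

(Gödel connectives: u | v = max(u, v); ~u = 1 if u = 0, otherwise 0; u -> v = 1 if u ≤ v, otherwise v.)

The minimum is attained at p2 = 0, p1 = 0.5:
  (p2 | p2) = max(0, 0) = 0
  ~p1: Gödel ¬ of 0.5 = 0 (operand ≠ 0)
  (~p1 | p2) = max(0, 0) = 0
  (p1 | (~p1 | p2)) = max(0.5, 0) = 0.5
  ((p2 | p2) | (p1 | (~p1 | p2))) = max(0, 0.5) = 0.5
Checking all 9 assignments confirms none give a value below 0.50.

0.50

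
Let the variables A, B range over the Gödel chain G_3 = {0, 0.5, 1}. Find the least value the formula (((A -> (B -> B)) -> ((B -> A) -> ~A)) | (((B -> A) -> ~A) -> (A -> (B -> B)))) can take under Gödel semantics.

1.00

Every assignment gives 1. For instance at A = 0, B = 0:
  (B -> B): 0 ≤ 0, so result = 1
  (A -> (B -> B)): 0 ≤ 1, so result = 1
  (B -> A): 0 ≤ 0, so result = 1
  ~A: Gödel ¬ of 0 = 1 (operand is 0)
  ((B -> A) -> ~A): 1 ≤ 1, so result = 1
  ((A -> (B -> B)) -> ((B -> A) -> ~A)): 1 ≤ 1, so result = 1
  (B -> A): 0 ≤ 0, so result = 1
  ~A: Gödel ¬ of 0 = 1 (operand is 0)
  ((B -> A) -> ~A): 1 ≤ 1, so result = 1
  (B -> B): 0 ≤ 0, so result = 1
  (A -> (B -> B)): 0 ≤ 1, so result = 1
  (((B -> A) -> ~A) -> (A -> (B -> B))): 1 ≤ 1, so result = 1
  (((A -> (B -> B)) -> ((B -> A) -> ~A)) | (((B -> A) -> ~A) -> (A -> (B -> B)))) = max(1, 1) = 1
All 9 assignments give value 1 — the formula is a G_3-tautology.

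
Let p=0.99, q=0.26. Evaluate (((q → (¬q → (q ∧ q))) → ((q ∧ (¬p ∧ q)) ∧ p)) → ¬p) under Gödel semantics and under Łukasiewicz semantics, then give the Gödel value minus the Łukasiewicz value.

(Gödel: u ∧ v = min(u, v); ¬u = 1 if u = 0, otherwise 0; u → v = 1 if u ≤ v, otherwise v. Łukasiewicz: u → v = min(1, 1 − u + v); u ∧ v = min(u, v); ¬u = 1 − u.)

Gödel evaluation:
  ¬q: Gödel ¬ of 0.26 = 0 (operand ≠ 0)
  (q ∧ q) = min(0.26, 0.26) = 0.26
  (¬q → (q ∧ q)): 0 ≤ 0.26, so result = 1
  (q → (¬q → (q ∧ q))): 0.26 ≤ 1, so result = 1
  ¬p: Gödel ¬ of 0.99 = 0 (operand ≠ 0)
  (¬p ∧ q) = min(0, 0.26) = 0
  (q ∧ (¬p ∧ q)) = min(0.26, 0) = 0
  ((q ∧ (¬p ∧ q)) ∧ p) = min(0, 0.99) = 0
  ((q → (¬q → (q ∧ q))) → ((q ∧ (¬p ∧ q)) ∧ p)): 1 > 0, so result = 0
  ¬p: Gödel ¬ of 0.99 = 0 (operand ≠ 0)
  (((q → (¬q → (q ∧ q))) → ((q ∧ (¬p ∧ q)) ∧ p)) → ¬p): 0 ≤ 0, so result = 1
  Gödel value = 1
Łukasiewicz evaluation:
  ¬q: Łukasiewicz ¬ gives 1 − 0.26 = 0.74
  (q ∧ q) = min(0.26, 0.26) = 0.26
  (¬q → (q ∧ q)): min(1, 1 − 0.74 + 0.26) = 0.52
  (q → (¬q → (q ∧ q))): min(1, 1 − 0.26 + 0.52) = 1
  ¬p: Łukasiewicz ¬ gives 1 − 0.99 = 0.01
  (¬p ∧ q) = min(0.01, 0.26) = 0.01
  (q ∧ (¬p ∧ q)) = min(0.26, 0.01) = 0.01
  ((q ∧ (¬p ∧ q)) ∧ p) = min(0.01, 0.99) = 0.01
  ((q → (¬q → (q ∧ q))) → ((q ∧ (¬p ∧ q)) ∧ p)): min(1, 1 − 1 + 0.01) = 0.01
  ¬p: Łukasiewicz ¬ gives 1 − 0.99 = 0.01
  (((q → (¬q → (q ∧ q))) → ((q ∧ (¬p ∧ q)) ∧ p)) → ¬p): min(1, 1 − 0.01 + 0.01) = 1
  Łukasiewicz value = 1
Difference: 1 − 1 = 0.00

0.00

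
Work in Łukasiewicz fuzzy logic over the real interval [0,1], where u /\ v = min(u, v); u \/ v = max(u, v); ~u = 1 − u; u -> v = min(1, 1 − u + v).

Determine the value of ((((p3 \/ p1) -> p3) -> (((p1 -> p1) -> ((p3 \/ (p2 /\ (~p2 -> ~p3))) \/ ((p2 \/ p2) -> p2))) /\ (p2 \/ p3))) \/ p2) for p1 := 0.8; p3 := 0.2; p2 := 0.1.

0.80

(p3 \/ p1) = max(0.2, 0.8) = 0.8
((p3 \/ p1) -> p3): min(1, 1 − 0.8 + 0.2) = 0.4
(p1 -> p1): min(1, 1 − 0.8 + 0.8) = 1
~p2: Łukasiewicz ¬ gives 1 − 0.1 = 0.9
~p3: Łukasiewicz ¬ gives 1 − 0.2 = 0.8
(~p2 -> ~p3): min(1, 1 − 0.9 + 0.8) = 0.9
(p2 /\ (~p2 -> ~p3)) = min(0.1, 0.9) = 0.1
(p3 \/ (p2 /\ (~p2 -> ~p3))) = max(0.2, 0.1) = 0.2
(p2 \/ p2) = max(0.1, 0.1) = 0.1
((p2 \/ p2) -> p2): min(1, 1 − 0.1 + 0.1) = 1
((p3 \/ (p2 /\ (~p2 -> ~p3))) \/ ((p2 \/ p2) -> p2)) = max(0.2, 1) = 1
((p1 -> p1) -> ((p3 \/ (p2 /\ (~p2 -> ~p3))) \/ ((p2 \/ p2) -> p2))): min(1, 1 − 1 + 1) = 1
(p2 \/ p3) = max(0.1, 0.2) = 0.2
(((p1 -> p1) -> ((p3 \/ (p2 /\ (~p2 -> ~p3))) \/ ((p2 \/ p2) -> p2))) /\ (p2 \/ p3)) = min(1, 0.2) = 0.2
(((p3 \/ p1) -> p3) -> (((p1 -> p1) -> ((p3 \/ (p2 /\ (~p2 -> ~p3))) \/ ((p2 \/ p2) -> p2))) /\ (p2 \/ p3))): min(1, 1 − 0.4 + 0.2) = 0.8
((((p3 \/ p1) -> p3) -> (((p1 -> p1) -> ((p3 \/ (p2 /\ (~p2 -> ~p3))) \/ ((p2 \/ p2) -> p2))) /\ (p2 \/ p3))) \/ p2) = max(0.8, 0.1) = 0.8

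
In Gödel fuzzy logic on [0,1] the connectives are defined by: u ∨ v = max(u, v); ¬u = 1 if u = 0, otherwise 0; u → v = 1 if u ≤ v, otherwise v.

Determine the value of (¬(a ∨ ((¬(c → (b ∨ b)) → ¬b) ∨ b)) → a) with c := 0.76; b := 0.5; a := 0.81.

(b ∨ b) = max(0.5, 0.5) = 0.5
(c → (b ∨ b)): 0.76 > 0.5, so result = 0.5
¬(c → (b ∨ b)): Gödel ¬ of 0.5 = 0 (operand ≠ 0)
¬b: Gödel ¬ of 0.5 = 0 (operand ≠ 0)
(¬(c → (b ∨ b)) → ¬b): 0 ≤ 0, so result = 1
((¬(c → (b ∨ b)) → ¬b) ∨ b) = max(1, 0.5) = 1
(a ∨ ((¬(c → (b ∨ b)) → ¬b) ∨ b)) = max(0.81, 1) = 1
¬(a ∨ ((¬(c → (b ∨ b)) → ¬b) ∨ b)): Gödel ¬ of 1 = 0 (operand ≠ 0)
(¬(a ∨ ((¬(c → (b ∨ b)) → ¬b) ∨ b)) → a): 0 ≤ 0.81, so result = 1

1.00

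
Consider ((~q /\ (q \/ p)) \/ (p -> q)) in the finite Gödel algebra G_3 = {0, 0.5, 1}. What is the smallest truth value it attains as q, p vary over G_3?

The minimum is attained at q = 0, p = 0.5:
  ~q: Gödel ¬ of 0 = 1 (operand is 0)
  (q \/ p) = max(0, 0.5) = 0.5
  (~q /\ (q \/ p)) = min(1, 0.5) = 0.5
  (p -> q): 0.5 > 0, so result = 0
  ((~q /\ (q \/ p)) \/ (p -> q)) = max(0.5, 0) = 0.5
Checking all 9 assignments confirms none give a value below 0.50.

0.50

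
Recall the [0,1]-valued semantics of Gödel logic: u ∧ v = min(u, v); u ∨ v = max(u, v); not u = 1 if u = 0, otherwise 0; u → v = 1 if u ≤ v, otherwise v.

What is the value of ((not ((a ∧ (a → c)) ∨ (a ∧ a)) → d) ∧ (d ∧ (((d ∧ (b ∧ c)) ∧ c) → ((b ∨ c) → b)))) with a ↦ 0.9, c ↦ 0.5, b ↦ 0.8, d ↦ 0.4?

(a → c): 0.9 > 0.5, so result = 0.5
(a ∧ (a → c)) = min(0.9, 0.5) = 0.5
(a ∧ a) = min(0.9, 0.9) = 0.9
((a ∧ (a → c)) ∨ (a ∧ a)) = max(0.5, 0.9) = 0.9
not ((a ∧ (a → c)) ∨ (a ∧ a)): Gödel ¬ of 0.9 = 0 (operand ≠ 0)
(not ((a ∧ (a → c)) ∨ (a ∧ a)) → d): 0 ≤ 0.4, so result = 1
(b ∧ c) = min(0.8, 0.5) = 0.5
(d ∧ (b ∧ c)) = min(0.4, 0.5) = 0.4
((d ∧ (b ∧ c)) ∧ c) = min(0.4, 0.5) = 0.4
(b ∨ c) = max(0.8, 0.5) = 0.8
((b ∨ c) → b): 0.8 ≤ 0.8, so result = 1
(((d ∧ (b ∧ c)) ∧ c) → ((b ∨ c) → b)): 0.4 ≤ 1, so result = 1
(d ∧ (((d ∧ (b ∧ c)) ∧ c) → ((b ∨ c) → b))) = min(0.4, 1) = 0.4
((not ((a ∧ (a → c)) ∨ (a ∧ a)) → d) ∧ (d ∧ (((d ∧ (b ∧ c)) ∧ c) → ((b ∨ c) → b)))) = min(1, 0.4) = 0.4

0.40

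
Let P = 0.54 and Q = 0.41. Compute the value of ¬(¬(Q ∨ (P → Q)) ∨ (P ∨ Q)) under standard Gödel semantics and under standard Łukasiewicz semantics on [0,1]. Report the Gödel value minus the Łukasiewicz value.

Gödel evaluation:
  (P → Q): 0.54 > 0.41, so result = 0.41
  (Q ∨ (P → Q)) = max(0.41, 0.41) = 0.41
  ¬(Q ∨ (P → Q)): Gödel ¬ of 0.41 = 0 (operand ≠ 0)
  (P ∨ Q) = max(0.54, 0.41) = 0.54
  (¬(Q ∨ (P → Q)) ∨ (P ∨ Q)) = max(0, 0.54) = 0.54
  ¬(¬(Q ∨ (P → Q)) ∨ (P ∨ Q)): Gödel ¬ of 0.54 = 0 (operand ≠ 0)
  Gödel value = 0
Łukasiewicz evaluation:
  (P → Q): min(1, 1 − 0.54 + 0.41) = 0.87
  (Q ∨ (P → Q)) = max(0.41, 0.87) = 0.87
  ¬(Q ∨ (P → Q)): Łukasiewicz ¬ gives 1 − 0.87 = 0.13
  (P ∨ Q) = max(0.54, 0.41) = 0.54
  (¬(Q ∨ (P → Q)) ∨ (P ∨ Q)) = max(0.13, 0.54) = 0.54
  ¬(¬(Q ∨ (P → Q)) ∨ (P ∨ Q)): Łukasiewicz ¬ gives 1 − 0.54 = 0.46
  Łukasiewicz value = 0.46
Difference: 0 − 0.46 = -0.46

-0.46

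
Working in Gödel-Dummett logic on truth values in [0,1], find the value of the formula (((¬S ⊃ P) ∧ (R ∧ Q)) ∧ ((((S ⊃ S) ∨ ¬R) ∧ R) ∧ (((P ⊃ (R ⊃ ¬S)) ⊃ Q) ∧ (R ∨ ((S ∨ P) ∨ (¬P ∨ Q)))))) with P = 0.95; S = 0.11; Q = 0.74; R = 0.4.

¬S: Gödel ¬ of 0.11 = 0 (operand ≠ 0)
(¬S ⊃ P): 0 ≤ 0.95, so result = 1
(R ∧ Q) = min(0.4, 0.74) = 0.4
((¬S ⊃ P) ∧ (R ∧ Q)) = min(1, 0.4) = 0.4
(S ⊃ S): 0.11 ≤ 0.11, so result = 1
¬R: Gödel ¬ of 0.4 = 0 (operand ≠ 0)
((S ⊃ S) ∨ ¬R) = max(1, 0) = 1
(((S ⊃ S) ∨ ¬R) ∧ R) = min(1, 0.4) = 0.4
¬S: Gödel ¬ of 0.11 = 0 (operand ≠ 0)
(R ⊃ ¬S): 0.4 > 0, so result = 0
(P ⊃ (R ⊃ ¬S)): 0.95 > 0, so result = 0
((P ⊃ (R ⊃ ¬S)) ⊃ Q): 0 ≤ 0.74, so result = 1
(S ∨ P) = max(0.11, 0.95) = 0.95
¬P: Gödel ¬ of 0.95 = 0 (operand ≠ 0)
(¬P ∨ Q) = max(0, 0.74) = 0.74
((S ∨ P) ∨ (¬P ∨ Q)) = max(0.95, 0.74) = 0.95
(R ∨ ((S ∨ P) ∨ (¬P ∨ Q))) = max(0.4, 0.95) = 0.95
(((P ⊃ (R ⊃ ¬S)) ⊃ Q) ∧ (R ∨ ((S ∨ P) ∨ (¬P ∨ Q)))) = min(1, 0.95) = 0.95
((((S ⊃ S) ∨ ¬R) ∧ R) ∧ (((P ⊃ (R ⊃ ¬S)) ⊃ Q) ∧ (R ∨ ((S ∨ P) ∨ (¬P ∨ Q))))) = min(0.4, 0.95) = 0.4
(((¬S ⊃ P) ∧ (R ∧ Q)) ∧ ((((S ⊃ S) ∨ ¬R) ∧ R) ∧ (((P ⊃ (R ⊃ ¬S)) ⊃ Q) ∧ (R ∨ ((S ∨ P) ∨ (¬P ∨ Q)))))) = min(0.4, 0.4) = 0.4

0.40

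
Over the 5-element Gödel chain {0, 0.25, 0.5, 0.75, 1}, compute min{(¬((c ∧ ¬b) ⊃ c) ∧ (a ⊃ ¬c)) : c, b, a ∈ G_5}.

The minimum is attained at c = 0, b = 0, a = 0:
  ¬b: Gödel ¬ of 0 = 1 (operand is 0)
  (c ∧ ¬b) = min(0, 1) = 0
  ((c ∧ ¬b) ⊃ c): 0 ≤ 0, so result = 1
  ¬((c ∧ ¬b) ⊃ c): Gödel ¬ of 1 = 0 (operand ≠ 0)
  ¬c: Gödel ¬ of 0 = 1 (operand is 0)
  (a ⊃ ¬c): 0 ≤ 1, so result = 1
  (¬((c ∧ ¬b) ⊃ c) ∧ (a ⊃ ¬c)) = min(0, 1) = 0
Checking all 125 assignments confirms none give a value below 0.00.

0.00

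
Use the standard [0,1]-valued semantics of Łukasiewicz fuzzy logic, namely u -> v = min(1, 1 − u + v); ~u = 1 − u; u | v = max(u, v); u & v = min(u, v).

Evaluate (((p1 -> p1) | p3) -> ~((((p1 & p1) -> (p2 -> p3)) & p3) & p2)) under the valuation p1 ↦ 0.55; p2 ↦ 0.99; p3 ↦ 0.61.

(p1 -> p1): min(1, 1 − 0.55 + 0.55) = 1
((p1 -> p1) | p3) = max(1, 0.61) = 1
(p1 & p1) = min(0.55, 0.55) = 0.55
(p2 -> p3): min(1, 1 − 0.99 + 0.61) = 0.62
((p1 & p1) -> (p2 -> p3)): min(1, 1 − 0.55 + 0.62) = 1
(((p1 & p1) -> (p2 -> p3)) & p3) = min(1, 0.61) = 0.61
((((p1 & p1) -> (p2 -> p3)) & p3) & p2) = min(0.61, 0.99) = 0.61
~((((p1 & p1) -> (p2 -> p3)) & p3) & p2): Łukasiewicz ¬ gives 1 − 0.61 = 0.39
(((p1 -> p1) | p3) -> ~((((p1 & p1) -> (p2 -> p3)) & p3) & p2)): min(1, 1 − 1 + 0.39) = 0.39

0.39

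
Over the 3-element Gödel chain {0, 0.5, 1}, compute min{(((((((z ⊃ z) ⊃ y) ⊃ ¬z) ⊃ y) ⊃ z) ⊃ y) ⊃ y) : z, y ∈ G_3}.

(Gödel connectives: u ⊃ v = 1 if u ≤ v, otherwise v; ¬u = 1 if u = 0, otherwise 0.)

The minimum is attained at z = 0, y = 0.5:
  (z ⊃ z): 0 ≤ 0, so result = 1
  ((z ⊃ z) ⊃ y): 1 > 0.5, so result = 0.5
  ¬z: Gödel ¬ of 0 = 1 (operand is 0)
  (((z ⊃ z) ⊃ y) ⊃ ¬z): 0.5 ≤ 1, so result = 1
  ((((z ⊃ z) ⊃ y) ⊃ ¬z) ⊃ y): 1 > 0.5, so result = 0.5
  (((((z ⊃ z) ⊃ y) ⊃ ¬z) ⊃ y) ⊃ z): 0.5 > 0, so result = 0
  ((((((z ⊃ z) ⊃ y) ⊃ ¬z) ⊃ y) ⊃ z) ⊃ y): 0 ≤ 0.5, so result = 1
  (((((((z ⊃ z) ⊃ y) ⊃ ¬z) ⊃ y) ⊃ z) ⊃ y) ⊃ y): 1 > 0.5, so result = 0.5
Checking all 9 assignments confirms none give a value below 0.50.

0.50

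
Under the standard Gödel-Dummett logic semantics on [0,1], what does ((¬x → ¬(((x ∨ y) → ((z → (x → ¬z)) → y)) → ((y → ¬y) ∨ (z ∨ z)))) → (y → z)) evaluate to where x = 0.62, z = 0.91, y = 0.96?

¬x: Gödel ¬ of 0.62 = 0 (operand ≠ 0)
(x ∨ y) = max(0.62, 0.96) = 0.96
¬z: Gödel ¬ of 0.91 = 0 (operand ≠ 0)
(x → ¬z): 0.62 > 0, so result = 0
(z → (x → ¬z)): 0.91 > 0, so result = 0
((z → (x → ¬z)) → y): 0 ≤ 0.96, so result = 1
((x ∨ y) → ((z → (x → ¬z)) → y)): 0.96 ≤ 1, so result = 1
¬y: Gödel ¬ of 0.96 = 0 (operand ≠ 0)
(y → ¬y): 0.96 > 0, so result = 0
(z ∨ z) = max(0.91, 0.91) = 0.91
((y → ¬y) ∨ (z ∨ z)) = max(0, 0.91) = 0.91
(((x ∨ y) → ((z → (x → ¬z)) → y)) → ((y → ¬y) ∨ (z ∨ z))): 1 > 0.91, so result = 0.91
¬(((x ∨ y) → ((z → (x → ¬z)) → y)) → ((y → ¬y) ∨ (z ∨ z))): Gödel ¬ of 0.91 = 0 (operand ≠ 0)
(¬x → ¬(((x ∨ y) → ((z → (x → ¬z)) → y)) → ((y → ¬y) ∨ (z ∨ z)))): 0 ≤ 0, so result = 1
(y → z): 0.96 > 0.91, so result = 0.91
((¬x → ¬(((x ∨ y) → ((z → (x → ¬z)) → y)) → ((y → ¬y) ∨ (z ∨ z)))) → (y → z)): 1 > 0.91, so result = 0.91

0.91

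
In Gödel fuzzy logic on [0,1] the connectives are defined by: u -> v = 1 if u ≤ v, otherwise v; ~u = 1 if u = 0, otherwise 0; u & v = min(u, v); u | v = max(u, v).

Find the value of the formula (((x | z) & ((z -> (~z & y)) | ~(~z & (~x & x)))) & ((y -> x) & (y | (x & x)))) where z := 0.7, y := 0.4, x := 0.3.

(x | z) = max(0.3, 0.7) = 0.7
~z: Gödel ¬ of 0.7 = 0 (operand ≠ 0)
(~z & y) = min(0, 0.4) = 0
(z -> (~z & y)): 0.7 > 0, so result = 0
~z: Gödel ¬ of 0.7 = 0 (operand ≠ 0)
~x: Gödel ¬ of 0.3 = 0 (operand ≠ 0)
(~x & x) = min(0, 0.3) = 0
(~z & (~x & x)) = min(0, 0) = 0
~(~z & (~x & x)): Gödel ¬ of 0 = 1 (operand is 0)
((z -> (~z & y)) | ~(~z & (~x & x))) = max(0, 1) = 1
((x | z) & ((z -> (~z & y)) | ~(~z & (~x & x)))) = min(0.7, 1) = 0.7
(y -> x): 0.4 > 0.3, so result = 0.3
(x & x) = min(0.3, 0.3) = 0.3
(y | (x & x)) = max(0.4, 0.3) = 0.4
((y -> x) & (y | (x & x))) = min(0.3, 0.4) = 0.3
(((x | z) & ((z -> (~z & y)) | ~(~z & (~x & x)))) & ((y -> x) & (y | (x & x)))) = min(0.7, 0.3) = 0.3

0.30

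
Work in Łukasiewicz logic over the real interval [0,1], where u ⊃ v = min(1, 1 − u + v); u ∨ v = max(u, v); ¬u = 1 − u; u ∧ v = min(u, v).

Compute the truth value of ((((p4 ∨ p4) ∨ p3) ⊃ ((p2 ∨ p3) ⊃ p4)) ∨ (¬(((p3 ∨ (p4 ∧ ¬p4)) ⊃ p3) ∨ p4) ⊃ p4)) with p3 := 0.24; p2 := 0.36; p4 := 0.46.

1.00

(p4 ∨ p4) = max(0.46, 0.46) = 0.46
((p4 ∨ p4) ∨ p3) = max(0.46, 0.24) = 0.46
(p2 ∨ p3) = max(0.36, 0.24) = 0.36
((p2 ∨ p3) ⊃ p4): min(1, 1 − 0.36 + 0.46) = 1
(((p4 ∨ p4) ∨ p3) ⊃ ((p2 ∨ p3) ⊃ p4)): min(1, 1 − 0.46 + 1) = 1
¬p4: Łukasiewicz ¬ gives 1 − 0.46 = 0.54
(p4 ∧ ¬p4) = min(0.46, 0.54) = 0.46
(p3 ∨ (p4 ∧ ¬p4)) = max(0.24, 0.46) = 0.46
((p3 ∨ (p4 ∧ ¬p4)) ⊃ p3): min(1, 1 − 0.46 + 0.24) = 0.78
(((p3 ∨ (p4 ∧ ¬p4)) ⊃ p3) ∨ p4) = max(0.78, 0.46) = 0.78
¬(((p3 ∨ (p4 ∧ ¬p4)) ⊃ p3) ∨ p4): Łukasiewicz ¬ gives 1 − 0.78 = 0.22
(¬(((p3 ∨ (p4 ∧ ¬p4)) ⊃ p3) ∨ p4) ⊃ p4): min(1, 1 − 0.22 + 0.46) = 1
((((p4 ∨ p4) ∨ p3) ⊃ ((p2 ∨ p3) ⊃ p4)) ∨ (¬(((p3 ∨ (p4 ∧ ¬p4)) ⊃ p3) ∨ p4) ⊃ p4)) = max(1, 1) = 1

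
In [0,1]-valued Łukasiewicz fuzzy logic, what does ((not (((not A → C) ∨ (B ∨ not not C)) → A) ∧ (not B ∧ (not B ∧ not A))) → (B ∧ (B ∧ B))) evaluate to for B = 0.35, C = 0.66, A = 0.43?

not A: Łukasiewicz ¬ gives 1 − 0.43 = 0.57
(not A → C): min(1, 1 − 0.57 + 0.66) = 1
not C: Łukasiewicz ¬ gives 1 − 0.66 = 0.34
not not C: Łukasiewicz ¬ gives 1 − 0.34 = 0.66
(B ∨ not not C) = max(0.35, 0.66) = 0.66
((not A → C) ∨ (B ∨ not not C)) = max(1, 0.66) = 1
(((not A → C) ∨ (B ∨ not not C)) → A): min(1, 1 − 1 + 0.43) = 0.43
not (((not A → C) ∨ (B ∨ not not C)) → A): Łukasiewicz ¬ gives 1 − 0.43 = 0.57
not B: Łukasiewicz ¬ gives 1 − 0.35 = 0.65
not B: Łukasiewicz ¬ gives 1 − 0.35 = 0.65
not A: Łukasiewicz ¬ gives 1 − 0.43 = 0.57
(not B ∧ not A) = min(0.65, 0.57) = 0.57
(not B ∧ (not B ∧ not A)) = min(0.65, 0.57) = 0.57
(not (((not A → C) ∨ (B ∨ not not C)) → A) ∧ (not B ∧ (not B ∧ not A))) = min(0.57, 0.57) = 0.57
(B ∧ B) = min(0.35, 0.35) = 0.35
(B ∧ (B ∧ B)) = min(0.35, 0.35) = 0.35
((not (((not A → C) ∨ (B ∨ not not C)) → A) ∧ (not B ∧ (not B ∧ not A))) → (B ∧ (B ∧ B))): min(1, 1 − 0.57 + 0.35) = 0.78

0.78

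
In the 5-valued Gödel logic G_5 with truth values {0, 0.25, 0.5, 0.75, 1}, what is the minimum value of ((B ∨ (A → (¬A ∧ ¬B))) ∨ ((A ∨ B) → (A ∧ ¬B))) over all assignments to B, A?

0.25

The minimum is attained at B = 0.25, A = 0.25:
  ¬A: Gödel ¬ of 0.25 = 0 (operand ≠ 0)
  ¬B: Gödel ¬ of 0.25 = 0 (operand ≠ 0)
  (¬A ∧ ¬B) = min(0, 0) = 0
  (A → (¬A ∧ ¬B)): 0.25 > 0, so result = 0
  (B ∨ (A → (¬A ∧ ¬B))) = max(0.25, 0) = 0.25
  (A ∨ B) = max(0.25, 0.25) = 0.25
  ¬B: Gödel ¬ of 0.25 = 0 (operand ≠ 0)
  (A ∧ ¬B) = min(0.25, 0) = 0
  ((A ∨ B) → (A ∧ ¬B)): 0.25 > 0, so result = 0
  ((B ∨ (A → (¬A ∧ ¬B))) ∨ ((A ∨ B) → (A ∧ ¬B))) = max(0.25, 0) = 0.25
Checking all 25 assignments confirms none give a value below 0.25.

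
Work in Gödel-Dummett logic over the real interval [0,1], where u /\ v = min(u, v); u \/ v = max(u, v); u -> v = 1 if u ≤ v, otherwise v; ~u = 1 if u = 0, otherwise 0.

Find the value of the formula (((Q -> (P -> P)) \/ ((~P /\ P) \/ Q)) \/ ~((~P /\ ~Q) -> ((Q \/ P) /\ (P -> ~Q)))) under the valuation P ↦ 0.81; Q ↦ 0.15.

1.00

(P -> P): 0.81 ≤ 0.81, so result = 1
(Q -> (P -> P)): 0.15 ≤ 1, so result = 1
~P: Gödel ¬ of 0.81 = 0 (operand ≠ 0)
(~P /\ P) = min(0, 0.81) = 0
((~P /\ P) \/ Q) = max(0, 0.15) = 0.15
((Q -> (P -> P)) \/ ((~P /\ P) \/ Q)) = max(1, 0.15) = 1
~P: Gödel ¬ of 0.81 = 0 (operand ≠ 0)
~Q: Gödel ¬ of 0.15 = 0 (operand ≠ 0)
(~P /\ ~Q) = min(0, 0) = 0
(Q \/ P) = max(0.15, 0.81) = 0.81
~Q: Gödel ¬ of 0.15 = 0 (operand ≠ 0)
(P -> ~Q): 0.81 > 0, so result = 0
((Q \/ P) /\ (P -> ~Q)) = min(0.81, 0) = 0
((~P /\ ~Q) -> ((Q \/ P) /\ (P -> ~Q))): 0 ≤ 0, so result = 1
~((~P /\ ~Q) -> ((Q \/ P) /\ (P -> ~Q))): Gödel ¬ of 1 = 0 (operand ≠ 0)
(((Q -> (P -> P)) \/ ((~P /\ P) \/ Q)) \/ ~((~P /\ ~Q) -> ((Q \/ P) /\ (P -> ~Q)))) = max(1, 0) = 1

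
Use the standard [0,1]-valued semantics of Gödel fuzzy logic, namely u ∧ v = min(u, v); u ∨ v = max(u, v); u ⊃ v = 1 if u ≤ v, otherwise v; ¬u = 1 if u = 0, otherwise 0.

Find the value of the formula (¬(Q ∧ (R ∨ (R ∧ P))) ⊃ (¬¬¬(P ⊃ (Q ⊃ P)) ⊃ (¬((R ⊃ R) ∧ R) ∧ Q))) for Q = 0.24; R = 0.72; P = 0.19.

(R ∧ P) = min(0.72, 0.19) = 0.19
(R ∨ (R ∧ P)) = max(0.72, 0.19) = 0.72
(Q ∧ (R ∨ (R ∧ P))) = min(0.24, 0.72) = 0.24
¬(Q ∧ (R ∨ (R ∧ P))): Gödel ¬ of 0.24 = 0 (operand ≠ 0)
(Q ⊃ P): 0.24 > 0.19, so result = 0.19
(P ⊃ (Q ⊃ P)): 0.19 ≤ 0.19, so result = 1
¬(P ⊃ (Q ⊃ P)): Gödel ¬ of 1 = 0 (operand ≠ 0)
¬¬(P ⊃ (Q ⊃ P)): Gödel ¬ of 0 = 1 (operand is 0)
¬¬¬(P ⊃ (Q ⊃ P)): Gödel ¬ of 1 = 0 (operand ≠ 0)
(R ⊃ R): 0.72 ≤ 0.72, so result = 1
((R ⊃ R) ∧ R) = min(1, 0.72) = 0.72
¬((R ⊃ R) ∧ R): Gödel ¬ of 0.72 = 0 (operand ≠ 0)
(¬((R ⊃ R) ∧ R) ∧ Q) = min(0, 0.24) = 0
(¬¬¬(P ⊃ (Q ⊃ P)) ⊃ (¬((R ⊃ R) ∧ R) ∧ Q)): 0 ≤ 0, so result = 1
(¬(Q ∧ (R ∨ (R ∧ P))) ⊃ (¬¬¬(P ⊃ (Q ⊃ P)) ⊃ (¬((R ⊃ R) ∧ R) ∧ Q))): 0 ≤ 1, so result = 1

1.00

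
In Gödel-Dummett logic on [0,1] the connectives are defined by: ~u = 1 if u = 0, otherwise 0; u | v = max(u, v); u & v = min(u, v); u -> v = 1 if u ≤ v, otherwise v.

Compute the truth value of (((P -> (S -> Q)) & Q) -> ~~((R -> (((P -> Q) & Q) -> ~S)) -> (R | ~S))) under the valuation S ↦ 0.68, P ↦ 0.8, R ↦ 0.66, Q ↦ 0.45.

1.00

(S -> Q): 0.68 > 0.45, so result = 0.45
(P -> (S -> Q)): 0.8 > 0.45, so result = 0.45
((P -> (S -> Q)) & Q) = min(0.45, 0.45) = 0.45
(P -> Q): 0.8 > 0.45, so result = 0.45
((P -> Q) & Q) = min(0.45, 0.45) = 0.45
~S: Gödel ¬ of 0.68 = 0 (operand ≠ 0)
(((P -> Q) & Q) -> ~S): 0.45 > 0, so result = 0
(R -> (((P -> Q) & Q) -> ~S)): 0.66 > 0, so result = 0
~S: Gödel ¬ of 0.68 = 0 (operand ≠ 0)
(R | ~S) = max(0.66, 0) = 0.66
((R -> (((P -> Q) & Q) -> ~S)) -> (R | ~S)): 0 ≤ 0.66, so result = 1
~((R -> (((P -> Q) & Q) -> ~S)) -> (R | ~S)): Gödel ¬ of 1 = 0 (operand ≠ 0)
~~((R -> (((P -> Q) & Q) -> ~S)) -> (R | ~S)): Gödel ¬ of 0 = 1 (operand is 0)
(((P -> (S -> Q)) & Q) -> ~~((R -> (((P -> Q) & Q) -> ~S)) -> (R | ~S))): 0.45 ≤ 1, so result = 1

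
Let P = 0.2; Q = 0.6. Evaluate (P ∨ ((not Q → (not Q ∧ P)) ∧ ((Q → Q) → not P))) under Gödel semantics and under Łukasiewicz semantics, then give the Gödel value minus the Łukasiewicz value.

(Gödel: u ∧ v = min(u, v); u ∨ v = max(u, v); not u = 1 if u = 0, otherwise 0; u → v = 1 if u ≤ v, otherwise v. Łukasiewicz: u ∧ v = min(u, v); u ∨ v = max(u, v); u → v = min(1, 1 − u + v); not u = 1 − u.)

-0.60

Gödel evaluation:
  not Q: Gödel ¬ of 0.6 = 0 (operand ≠ 0)
  not Q: Gödel ¬ of 0.6 = 0 (operand ≠ 0)
  (not Q ∧ P) = min(0, 0.2) = 0
  (not Q → (not Q ∧ P)): 0 ≤ 0, so result = 1
  (Q → Q): 0.6 ≤ 0.6, so result = 1
  not P: Gödel ¬ of 0.2 = 0 (operand ≠ 0)
  ((Q → Q) → not P): 1 > 0, so result = 0
  ((not Q → (not Q ∧ P)) ∧ ((Q → Q) → not P)) = min(1, 0) = 0
  (P ∨ ((not Q → (not Q ∧ P)) ∧ ((Q → Q) → not P))) = max(0.2, 0) = 0.2
  Gödel value = 0.2
Łukasiewicz evaluation:
  not Q: Łukasiewicz ¬ gives 1 − 0.6 = 0.4
  not Q: Łukasiewicz ¬ gives 1 − 0.6 = 0.4
  (not Q ∧ P) = min(0.4, 0.2) = 0.2
  (not Q → (not Q ∧ P)): min(1, 1 − 0.4 + 0.2) = 0.8
  (Q → Q): min(1, 1 − 0.6 + 0.6) = 1
  not P: Łukasiewicz ¬ gives 1 − 0.2 = 0.8
  ((Q → Q) → not P): min(1, 1 − 1 + 0.8) = 0.8
  ((not Q → (not Q ∧ P)) ∧ ((Q → Q) → not P)) = min(0.8, 0.8) = 0.8
  (P ∨ ((not Q → (not Q ∧ P)) ∧ ((Q → Q) → not P))) = max(0.2, 0.8) = 0.8
  Łukasiewicz value = 0.8
Difference: 0.2 − 0.8 = -0.60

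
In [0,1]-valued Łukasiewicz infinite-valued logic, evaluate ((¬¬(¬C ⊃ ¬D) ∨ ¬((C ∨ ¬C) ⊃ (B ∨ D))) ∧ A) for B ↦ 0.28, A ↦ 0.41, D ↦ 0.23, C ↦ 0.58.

0.41

¬C: Łukasiewicz ¬ gives 1 − 0.58 = 0.42
¬D: Łukasiewicz ¬ gives 1 − 0.23 = 0.77
(¬C ⊃ ¬D): min(1, 1 − 0.42 + 0.77) = 1
¬(¬C ⊃ ¬D): Łukasiewicz ¬ gives 1 − 1 = 0
¬¬(¬C ⊃ ¬D): Łukasiewicz ¬ gives 1 − 0 = 1
¬C: Łukasiewicz ¬ gives 1 − 0.58 = 0.42
(C ∨ ¬C) = max(0.58, 0.42) = 0.58
(B ∨ D) = max(0.28, 0.23) = 0.28
((C ∨ ¬C) ⊃ (B ∨ D)): min(1, 1 − 0.58 + 0.28) = 0.7
¬((C ∨ ¬C) ⊃ (B ∨ D)): Łukasiewicz ¬ gives 1 − 0.7 = 0.3
(¬¬(¬C ⊃ ¬D) ∨ ¬((C ∨ ¬C) ⊃ (B ∨ D))) = max(1, 0.3) = 1
((¬¬(¬C ⊃ ¬D) ∨ ¬((C ∨ ¬C) ⊃ (B ∨ D))) ∧ A) = min(1, 0.41) = 0.41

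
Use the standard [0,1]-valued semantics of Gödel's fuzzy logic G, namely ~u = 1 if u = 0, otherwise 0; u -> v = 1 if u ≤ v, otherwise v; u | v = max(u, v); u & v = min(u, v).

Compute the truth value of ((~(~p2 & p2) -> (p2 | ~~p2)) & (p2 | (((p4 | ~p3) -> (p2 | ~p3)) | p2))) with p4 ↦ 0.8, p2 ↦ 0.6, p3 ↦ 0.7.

~p2: Gödel ¬ of 0.6 = 0 (operand ≠ 0)
(~p2 & p2) = min(0, 0.6) = 0
~(~p2 & p2): Gödel ¬ of 0 = 1 (operand is 0)
~p2: Gödel ¬ of 0.6 = 0 (operand ≠ 0)
~~p2: Gödel ¬ of 0 = 1 (operand is 0)
(p2 | ~~p2) = max(0.6, 1) = 1
(~(~p2 & p2) -> (p2 | ~~p2)): 1 ≤ 1, so result = 1
~p3: Gödel ¬ of 0.7 = 0 (operand ≠ 0)
(p4 | ~p3) = max(0.8, 0) = 0.8
~p3: Gödel ¬ of 0.7 = 0 (operand ≠ 0)
(p2 | ~p3) = max(0.6, 0) = 0.6
((p4 | ~p3) -> (p2 | ~p3)): 0.8 > 0.6, so result = 0.6
(((p4 | ~p3) -> (p2 | ~p3)) | p2) = max(0.6, 0.6) = 0.6
(p2 | (((p4 | ~p3) -> (p2 | ~p3)) | p2)) = max(0.6, 0.6) = 0.6
((~(~p2 & p2) -> (p2 | ~~p2)) & (p2 | (((p4 | ~p3) -> (p2 | ~p3)) | p2))) = min(1, 0.6) = 0.6

0.60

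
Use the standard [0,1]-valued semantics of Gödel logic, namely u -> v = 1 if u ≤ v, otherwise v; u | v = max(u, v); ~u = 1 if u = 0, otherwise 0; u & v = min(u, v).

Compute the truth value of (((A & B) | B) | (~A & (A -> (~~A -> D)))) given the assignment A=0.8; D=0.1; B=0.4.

0.40

(A & B) = min(0.8, 0.4) = 0.4
((A & B) | B) = max(0.4, 0.4) = 0.4
~A: Gödel ¬ of 0.8 = 0 (operand ≠ 0)
~A: Gödel ¬ of 0.8 = 0 (operand ≠ 0)
~~A: Gödel ¬ of 0 = 1 (operand is 0)
(~~A -> D): 1 > 0.1, so result = 0.1
(A -> (~~A -> D)): 0.8 > 0.1, so result = 0.1
(~A & (A -> (~~A -> D))) = min(0, 0.1) = 0
(((A & B) | B) | (~A & (A -> (~~A -> D)))) = max(0.4, 0) = 0.4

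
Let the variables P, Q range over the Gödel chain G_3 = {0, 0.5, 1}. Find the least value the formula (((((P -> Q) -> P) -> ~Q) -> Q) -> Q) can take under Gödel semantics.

The minimum is attained at P = 0.5, Q = 0.5:
  (P -> Q): 0.5 ≤ 0.5, so result = 1
  ((P -> Q) -> P): 1 > 0.5, so result = 0.5
  ~Q: Gödel ¬ of 0.5 = 0 (operand ≠ 0)
  (((P -> Q) -> P) -> ~Q): 0.5 > 0, so result = 0
  ((((P -> Q) -> P) -> ~Q) -> Q): 0 ≤ 0.5, so result = 1
  (((((P -> Q) -> P) -> ~Q) -> Q) -> Q): 1 > 0.5, so result = 0.5
Checking all 9 assignments confirms none give a value below 0.50.

0.50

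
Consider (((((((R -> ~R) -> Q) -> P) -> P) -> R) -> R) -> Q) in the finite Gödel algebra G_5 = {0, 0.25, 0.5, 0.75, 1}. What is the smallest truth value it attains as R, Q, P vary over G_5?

0.00

The minimum is attained at R = 0, Q = 0, P = 0.25:
  ~R: Gödel ¬ of 0 = 1 (operand is 0)
  (R -> ~R): 0 ≤ 1, so result = 1
  ((R -> ~R) -> Q): 1 > 0, so result = 0
  (((R -> ~R) -> Q) -> P): 0 ≤ 0.25, so result = 1
  ((((R -> ~R) -> Q) -> P) -> P): 1 > 0.25, so result = 0.25
  (((((R -> ~R) -> Q) -> P) -> P) -> R): 0.25 > 0, so result = 0
  ((((((R -> ~R) -> Q) -> P) -> P) -> R) -> R): 0 ≤ 0, so result = 1
  (((((((R -> ~R) -> Q) -> P) -> P) -> R) -> R) -> Q): 1 > 0, so result = 0
Checking all 125 assignments confirms none give a value below 0.00.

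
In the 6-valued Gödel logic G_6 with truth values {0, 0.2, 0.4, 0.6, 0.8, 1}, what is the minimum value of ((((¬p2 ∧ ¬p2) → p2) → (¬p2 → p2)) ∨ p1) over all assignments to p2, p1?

Every assignment gives 1. For instance at p2 = 0, p1 = 0:
  ¬p2: Gödel ¬ of 0 = 1 (operand is 0)
  ¬p2: Gödel ¬ of 0 = 1 (operand is 0)
  (¬p2 ∧ ¬p2) = min(1, 1) = 1
  ((¬p2 ∧ ¬p2) → p2): 1 > 0, so result = 0
  ¬p2: Gödel ¬ of 0 = 1 (operand is 0)
  (¬p2 → p2): 1 > 0, so result = 0
  (((¬p2 ∧ ¬p2) → p2) → (¬p2 → p2)): 0 ≤ 0, so result = 1
  ((((¬p2 ∧ ¬p2) → p2) → (¬p2 → p2)) ∨ p1) = max(1, 0) = 1
All 36 assignments give value 1 — the formula is a G_6-tautology.

1.00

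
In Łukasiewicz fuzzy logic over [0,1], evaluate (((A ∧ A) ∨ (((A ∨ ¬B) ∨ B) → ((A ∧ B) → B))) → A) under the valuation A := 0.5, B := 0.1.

0.50

(A ∧ A) = min(0.5, 0.5) = 0.5
¬B: Łukasiewicz ¬ gives 1 − 0.1 = 0.9
(A ∨ ¬B) = max(0.5, 0.9) = 0.9
((A ∨ ¬B) ∨ B) = max(0.9, 0.1) = 0.9
(A ∧ B) = min(0.5, 0.1) = 0.1
((A ∧ B) → B): min(1, 1 − 0.1 + 0.1) = 1
(((A ∨ ¬B) ∨ B) → ((A ∧ B) → B)): min(1, 1 − 0.9 + 1) = 1
((A ∧ A) ∨ (((A ∨ ¬B) ∨ B) → ((A ∧ B) → B))) = max(0.5, 1) = 1
(((A ∧ A) ∨ (((A ∨ ¬B) ∨ B) → ((A ∧ B) → B))) → A): min(1, 1 − 1 + 0.5) = 0.5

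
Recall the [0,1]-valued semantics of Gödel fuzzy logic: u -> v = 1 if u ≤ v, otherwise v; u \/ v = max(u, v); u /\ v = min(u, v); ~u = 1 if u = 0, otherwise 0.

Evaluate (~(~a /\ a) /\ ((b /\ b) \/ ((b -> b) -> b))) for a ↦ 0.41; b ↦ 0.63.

0.63

~a: Gödel ¬ of 0.41 = 0 (operand ≠ 0)
(~a /\ a) = min(0, 0.41) = 0
~(~a /\ a): Gödel ¬ of 0 = 1 (operand is 0)
(b /\ b) = min(0.63, 0.63) = 0.63
(b -> b): 0.63 ≤ 0.63, so result = 1
((b -> b) -> b): 1 > 0.63, so result = 0.63
((b /\ b) \/ ((b -> b) -> b)) = max(0.63, 0.63) = 0.63
(~(~a /\ a) /\ ((b /\ b) \/ ((b -> b) -> b))) = min(1, 0.63) = 0.63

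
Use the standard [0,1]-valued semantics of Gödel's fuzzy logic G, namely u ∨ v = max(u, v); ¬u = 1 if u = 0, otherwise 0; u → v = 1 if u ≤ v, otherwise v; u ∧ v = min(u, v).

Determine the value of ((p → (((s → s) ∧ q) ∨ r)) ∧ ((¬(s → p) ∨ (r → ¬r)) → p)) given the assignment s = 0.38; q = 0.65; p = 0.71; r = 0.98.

1.00

(s → s): 0.38 ≤ 0.38, so result = 1
((s → s) ∧ q) = min(1, 0.65) = 0.65
(((s → s) ∧ q) ∨ r) = max(0.65, 0.98) = 0.98
(p → (((s → s) ∧ q) ∨ r)): 0.71 ≤ 0.98, so result = 1
(s → p): 0.38 ≤ 0.71, so result = 1
¬(s → p): Gödel ¬ of 1 = 0 (operand ≠ 0)
¬r: Gödel ¬ of 0.98 = 0 (operand ≠ 0)
(r → ¬r): 0.98 > 0, so result = 0
(¬(s → p) ∨ (r → ¬r)) = max(0, 0) = 0
((¬(s → p) ∨ (r → ¬r)) → p): 0 ≤ 0.71, so result = 1
((p → (((s → s) ∧ q) ∨ r)) ∧ ((¬(s → p) ∨ (r → ¬r)) → p)) = min(1, 1) = 1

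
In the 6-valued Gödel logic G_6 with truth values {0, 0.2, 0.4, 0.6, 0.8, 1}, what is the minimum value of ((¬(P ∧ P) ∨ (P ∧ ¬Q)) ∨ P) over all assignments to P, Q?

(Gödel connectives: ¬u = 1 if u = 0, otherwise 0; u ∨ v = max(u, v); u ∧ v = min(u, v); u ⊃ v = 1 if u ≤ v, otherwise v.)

0.20

The minimum is attained at P = 0.2, Q = 0:
  (P ∧ P) = min(0.2, 0.2) = 0.2
  ¬(P ∧ P): Gödel ¬ of 0.2 = 0 (operand ≠ 0)
  ¬Q: Gödel ¬ of 0 = 1 (operand is 0)
  (P ∧ ¬Q) = min(0.2, 1) = 0.2
  (¬(P ∧ P) ∨ (P ∧ ¬Q)) = max(0, 0.2) = 0.2
  ((¬(P ∧ P) ∨ (P ∧ ¬Q)) ∨ P) = max(0.2, 0.2) = 0.2
Checking all 36 assignments confirms none give a value below 0.20.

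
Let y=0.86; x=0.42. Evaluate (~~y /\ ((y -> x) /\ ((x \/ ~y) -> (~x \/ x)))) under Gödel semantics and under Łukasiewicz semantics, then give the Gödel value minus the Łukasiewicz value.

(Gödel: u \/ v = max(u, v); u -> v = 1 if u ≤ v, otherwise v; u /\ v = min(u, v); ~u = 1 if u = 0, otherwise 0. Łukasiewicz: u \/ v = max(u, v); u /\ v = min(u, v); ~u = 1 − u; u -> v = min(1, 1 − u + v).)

Gödel evaluation:
  ~y: Gödel ¬ of 0.86 = 0 (operand ≠ 0)
  ~~y: Gödel ¬ of 0 = 1 (operand is 0)
  (y -> x): 0.86 > 0.42, so result = 0.42
  ~y: Gödel ¬ of 0.86 = 0 (operand ≠ 0)
  (x \/ ~y) = max(0.42, 0) = 0.42
  ~x: Gödel ¬ of 0.42 = 0 (operand ≠ 0)
  (~x \/ x) = max(0, 0.42) = 0.42
  ((x \/ ~y) -> (~x \/ x)): 0.42 ≤ 0.42, so result = 1
  ((y -> x) /\ ((x \/ ~y) -> (~x \/ x))) = min(0.42, 1) = 0.42
  (~~y /\ ((y -> x) /\ ((x \/ ~y) -> (~x \/ x)))) = min(1, 0.42) = 0.42
  Gödel value = 0.42
Łukasiewicz evaluation:
  ~y: Łukasiewicz ¬ gives 1 − 0.86 = 0.14
  ~~y: Łukasiewicz ¬ gives 1 − 0.14 = 0.86
  (y -> x): min(1, 1 − 0.86 + 0.42) = 0.56
  ~y: Łukasiewicz ¬ gives 1 − 0.86 = 0.14
  (x \/ ~y) = max(0.42, 0.14) = 0.42
  ~x: Łukasiewicz ¬ gives 1 − 0.42 = 0.58
  (~x \/ x) = max(0.58, 0.42) = 0.58
  ((x \/ ~y) -> (~x \/ x)): min(1, 1 − 0.42 + 0.58) = 1
  ((y -> x) /\ ((x \/ ~y) -> (~x \/ x))) = min(0.56, 1) = 0.56
  (~~y /\ ((y -> x) /\ ((x \/ ~y) -> (~x \/ x)))) = min(0.86, 0.56) = 0.56
  Łukasiewicz value = 0.56
Difference: 0.42 − 0.56 = -0.14

-0.14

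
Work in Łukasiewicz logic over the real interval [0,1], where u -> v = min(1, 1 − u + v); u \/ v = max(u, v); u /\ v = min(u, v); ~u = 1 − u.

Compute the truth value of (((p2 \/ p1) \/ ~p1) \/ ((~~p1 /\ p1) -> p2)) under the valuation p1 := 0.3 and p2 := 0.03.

(p2 \/ p1) = max(0.03, 0.3) = 0.3
~p1: Łukasiewicz ¬ gives 1 − 0.3 = 0.7
((p2 \/ p1) \/ ~p1) = max(0.3, 0.7) = 0.7
~p1: Łukasiewicz ¬ gives 1 − 0.3 = 0.7
~~p1: Łukasiewicz ¬ gives 1 − 0.7 = 0.3
(~~p1 /\ p1) = min(0.3, 0.3) = 0.3
((~~p1 /\ p1) -> p2): min(1, 1 − 0.3 + 0.03) = 0.73
(((p2 \/ p1) \/ ~p1) \/ ((~~p1 /\ p1) -> p2)) = max(0.7, 0.73) = 0.73

0.73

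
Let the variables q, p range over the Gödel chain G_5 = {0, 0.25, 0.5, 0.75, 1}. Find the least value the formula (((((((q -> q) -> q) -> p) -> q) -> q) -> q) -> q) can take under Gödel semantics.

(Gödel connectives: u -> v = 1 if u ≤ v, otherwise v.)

0.25

The minimum is attained at q = 0.25, p = 0:
  (q -> q): 0.25 ≤ 0.25, so result = 1
  ((q -> q) -> q): 1 > 0.25, so result = 0.25
  (((q -> q) -> q) -> p): 0.25 > 0, so result = 0
  ((((q -> q) -> q) -> p) -> q): 0 ≤ 0.25, so result = 1
  (((((q -> q) -> q) -> p) -> q) -> q): 1 > 0.25, so result = 0.25
  ((((((q -> q) -> q) -> p) -> q) -> q) -> q): 0.25 ≤ 0.25, so result = 1
  (((((((q -> q) -> q) -> p) -> q) -> q) -> q) -> q): 1 > 0.25, so result = 0.25
Checking all 25 assignments confirms none give a value below 0.25.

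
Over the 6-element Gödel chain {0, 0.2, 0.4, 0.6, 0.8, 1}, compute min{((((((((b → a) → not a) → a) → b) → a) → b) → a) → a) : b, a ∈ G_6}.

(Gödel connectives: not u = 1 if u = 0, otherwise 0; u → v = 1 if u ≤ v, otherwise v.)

0.20

The minimum is attained at b = 0, a = 0.2:
  (b → a): 0 ≤ 0.2, so result = 1
  not a: Gödel ¬ of 0.2 = 0 (operand ≠ 0)
  ((b → a) → not a): 1 > 0, so result = 0
  (((b → a) → not a) → a): 0 ≤ 0.2, so result = 1
  ((((b → a) → not a) → a) → b): 1 > 0, so result = 0
  (((((b → a) → not a) → a) → b) → a): 0 ≤ 0.2, so result = 1
  ((((((b → a) → not a) → a) → b) → a) → b): 1 > 0, so result = 0
  (((((((b → a) → not a) → a) → b) → a) → b) → a): 0 ≤ 0.2, so result = 1
  ((((((((b → a) → not a) → a) → b) → a) → b) → a) → a): 1 > 0.2, so result = 0.2
Checking all 36 assignments confirms none give a value below 0.20.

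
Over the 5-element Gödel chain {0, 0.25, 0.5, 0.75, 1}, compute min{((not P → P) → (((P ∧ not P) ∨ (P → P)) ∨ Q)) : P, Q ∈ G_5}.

1.00

Every assignment gives 1. For instance at P = 0, Q = 0:
  not P: Gödel ¬ of 0 = 1 (operand is 0)
  (not P → P): 1 > 0, so result = 0
  not P: Gödel ¬ of 0 = 1 (operand is 0)
  (P ∧ not P) = min(0, 1) = 0
  (P → P): 0 ≤ 0, so result = 1
  ((P ∧ not P) ∨ (P → P)) = max(0, 1) = 1
  (((P ∧ not P) ∨ (P → P)) ∨ Q) = max(1, 0) = 1
  ((not P → P) → (((P ∧ not P) ∨ (P → P)) ∨ Q)): 0 ≤ 1, so result = 1
All 25 assignments give value 1 — the formula is a G_5-tautology.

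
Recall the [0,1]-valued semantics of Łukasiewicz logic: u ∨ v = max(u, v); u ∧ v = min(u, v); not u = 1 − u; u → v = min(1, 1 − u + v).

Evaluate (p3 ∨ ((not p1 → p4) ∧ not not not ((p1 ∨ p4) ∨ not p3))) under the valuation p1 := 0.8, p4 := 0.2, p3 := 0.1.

not p1: Łukasiewicz ¬ gives 1 − 0.8 = 0.2
(not p1 → p4): min(1, 1 − 0.2 + 0.2) = 1
(p1 ∨ p4) = max(0.8, 0.2) = 0.8
not p3: Łukasiewicz ¬ gives 1 − 0.1 = 0.9
((p1 ∨ p4) ∨ not p3) = max(0.8, 0.9) = 0.9
not ((p1 ∨ p4) ∨ not p3): Łukasiewicz ¬ gives 1 − 0.9 = 0.1
not not ((p1 ∨ p4) ∨ not p3): Łukasiewicz ¬ gives 1 − 0.1 = 0.9
not not not ((p1 ∨ p4) ∨ not p3): Łukasiewicz ¬ gives 1 − 0.9 = 0.1
((not p1 → p4) ∧ not not not ((p1 ∨ p4) ∨ not p3)) = min(1, 0.1) = 0.1
(p3 ∨ ((not p1 → p4) ∧ not not not ((p1 ∨ p4) ∨ not p3))) = max(0.1, 0.1) = 0.1

0.10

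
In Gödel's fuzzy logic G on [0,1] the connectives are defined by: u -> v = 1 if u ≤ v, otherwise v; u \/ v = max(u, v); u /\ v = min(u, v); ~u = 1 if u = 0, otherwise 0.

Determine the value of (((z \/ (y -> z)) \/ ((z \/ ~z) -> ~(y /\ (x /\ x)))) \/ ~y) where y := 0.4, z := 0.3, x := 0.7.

0.30

(y -> z): 0.4 > 0.3, so result = 0.3
(z \/ (y -> z)) = max(0.3, 0.3) = 0.3
~z: Gödel ¬ of 0.3 = 0 (operand ≠ 0)
(z \/ ~z) = max(0.3, 0) = 0.3
(x /\ x) = min(0.7, 0.7) = 0.7
(y /\ (x /\ x)) = min(0.4, 0.7) = 0.4
~(y /\ (x /\ x)): Gödel ¬ of 0.4 = 0 (operand ≠ 0)
((z \/ ~z) -> ~(y /\ (x /\ x))): 0.3 > 0, so result = 0
((z \/ (y -> z)) \/ ((z \/ ~z) -> ~(y /\ (x /\ x)))) = max(0.3, 0) = 0.3
~y: Gödel ¬ of 0.4 = 0 (operand ≠ 0)
(((z \/ (y -> z)) \/ ((z \/ ~z) -> ~(y /\ (x /\ x)))) \/ ~y) = max(0.3, 0) = 0.3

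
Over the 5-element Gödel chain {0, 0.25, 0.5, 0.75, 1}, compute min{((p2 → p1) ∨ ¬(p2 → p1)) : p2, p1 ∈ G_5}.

The minimum is attained at p2 = 0.5, p1 = 0.25:
  (p2 → p1): 0.5 > 0.25, so result = 0.25
  (p2 → p1): 0.5 > 0.25, so result = 0.25
  ¬(p2 → p1): Gödel ¬ of 0.25 = 0 (operand ≠ 0)
  ((p2 → p1) ∨ ¬(p2 → p1)) = max(0.25, 0) = 0.25
Checking all 25 assignments confirms none give a value below 0.25.

0.25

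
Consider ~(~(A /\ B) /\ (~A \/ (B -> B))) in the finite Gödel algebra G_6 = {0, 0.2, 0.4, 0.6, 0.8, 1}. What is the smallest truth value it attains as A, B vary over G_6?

The minimum is attained at A = 0, B = 0:
  (A /\ B) = min(0, 0) = 0
  ~(A /\ B): Gödel ¬ of 0 = 1 (operand is 0)
  ~A: Gödel ¬ of 0 = 1 (operand is 0)
  (B -> B): 0 ≤ 0, so result = 1
  (~A \/ (B -> B)) = max(1, 1) = 1
  (~(A /\ B) /\ (~A \/ (B -> B))) = min(1, 1) = 1
  ~(~(A /\ B) /\ (~A \/ (B -> B))): Gödel ¬ of 1 = 0 (operand ≠ 0)
Checking all 36 assignments confirms none give a value below 0.00.

0.00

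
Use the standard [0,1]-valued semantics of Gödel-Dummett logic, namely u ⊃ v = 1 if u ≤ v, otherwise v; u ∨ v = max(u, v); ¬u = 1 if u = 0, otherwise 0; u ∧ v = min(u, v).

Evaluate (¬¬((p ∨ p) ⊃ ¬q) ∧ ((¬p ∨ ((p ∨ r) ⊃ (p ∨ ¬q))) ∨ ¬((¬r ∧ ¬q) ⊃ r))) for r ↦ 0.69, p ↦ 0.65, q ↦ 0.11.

0.00

(p ∨ p) = max(0.65, 0.65) = 0.65
¬q: Gödel ¬ of 0.11 = 0 (operand ≠ 0)
((p ∨ p) ⊃ ¬q): 0.65 > 0, so result = 0
¬((p ∨ p) ⊃ ¬q): Gödel ¬ of 0 = 1 (operand is 0)
¬¬((p ∨ p) ⊃ ¬q): Gödel ¬ of 1 = 0 (operand ≠ 0)
¬p: Gödel ¬ of 0.65 = 0 (operand ≠ 0)
(p ∨ r) = max(0.65, 0.69) = 0.69
¬q: Gödel ¬ of 0.11 = 0 (operand ≠ 0)
(p ∨ ¬q) = max(0.65, 0) = 0.65
((p ∨ r) ⊃ (p ∨ ¬q)): 0.69 > 0.65, so result = 0.65
(¬p ∨ ((p ∨ r) ⊃ (p ∨ ¬q))) = max(0, 0.65) = 0.65
¬r: Gödel ¬ of 0.69 = 0 (operand ≠ 0)
¬q: Gödel ¬ of 0.11 = 0 (operand ≠ 0)
(¬r ∧ ¬q) = min(0, 0) = 0
((¬r ∧ ¬q) ⊃ r): 0 ≤ 0.69, so result = 1
¬((¬r ∧ ¬q) ⊃ r): Gödel ¬ of 1 = 0 (operand ≠ 0)
((¬p ∨ ((p ∨ r) ⊃ (p ∨ ¬q))) ∨ ¬((¬r ∧ ¬q) ⊃ r)) = max(0.65, 0) = 0.65
(¬¬((p ∨ p) ⊃ ¬q) ∧ ((¬p ∨ ((p ∨ r) ⊃ (p ∨ ¬q))) ∨ ¬((¬r ∧ ¬q) ⊃ r))) = min(0, 0.65) = 0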